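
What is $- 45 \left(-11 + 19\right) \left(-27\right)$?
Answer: $9720$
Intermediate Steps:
$- 45 \left(-11 + 19\right) \left(-27\right) = \left(-45\right) 8 \left(-27\right) = \left(-360\right) \left(-27\right) = 9720$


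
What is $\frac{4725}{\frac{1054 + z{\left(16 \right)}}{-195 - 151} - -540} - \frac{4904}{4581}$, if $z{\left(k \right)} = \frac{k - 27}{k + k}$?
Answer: $\frac{10023850088}{1296894843} \approx 7.7291$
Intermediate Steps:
$z{\left(k \right)} = \frac{-27 + k}{2 k}$
$\frac{4725}{\frac{1054 + z{\left(16 \right)}}{-195 - 151} - -540} - \frac{4904}{4581} = \frac{4725}{\frac{1054 + \frac{-27 + 16}{2 \cdot 16}}{-195 - 151} - -540} - \frac{4904}{4581} = \frac{4725}{\frac{1054 + \frac{1}{2} \cdot \frac{1}{16} \left(-11\right)}{-346} + 540} - \frac{4904}{4581} = \frac{4725}{\left(1054 - \frac{11}{32}\right) \left(- \frac{1}{346}\right) + 540} - \frac{4904}{4581} = \frac{4725}{\frac{33717}{32} \left(- \frac{1}{346}\right) + 540} - \frac{4904}{4581} = \frac{4725}{- \frac{33717}{11072} + 540} - \frac{4904}{4581} = \frac{4725}{\frac{5945163}{11072}} - \frac{4904}{4581} = 4725 \cdot \frac{11072}{5945163} - \frac{4904}{4581} = \frac{2491200}{283103} - \frac{4904}{4581} = \frac{10023850088}{1296894843}$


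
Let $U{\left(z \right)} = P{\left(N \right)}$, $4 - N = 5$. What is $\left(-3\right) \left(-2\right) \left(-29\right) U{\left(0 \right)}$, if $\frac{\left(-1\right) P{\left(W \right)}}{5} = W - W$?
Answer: $0$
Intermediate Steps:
$N = -1$ ($N = 4 - 5 = -1$)
$P{\left(W \right)} = 0$ ($P{\left(W \right)} = - 5 \left(W - W\right) = \left(-5\right) 0 = 0$)
$U{\left(z \right)} = 0$
$\left(-3\right) \left(-2\right) \left(-29\right) U{\left(0 \right)} = \left(-3\right) \left(-2\right) \left(-29\right) 0 = 6 \left(-29\right) 0 = \left(-174\right) 0 = 0$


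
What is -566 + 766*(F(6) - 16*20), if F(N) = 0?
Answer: -245686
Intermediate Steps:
-566 + 766*(F(6) - 16*20) = -566 + 766*(0 - 16*20) = -566 + 766*(0 - 320) = -566 + 766*(-320) = -566 - 245120 = -245686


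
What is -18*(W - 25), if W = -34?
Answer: 1062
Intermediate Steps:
-18*(W - 25) = -18*(-34 - 25) = -18*(-59) = 1062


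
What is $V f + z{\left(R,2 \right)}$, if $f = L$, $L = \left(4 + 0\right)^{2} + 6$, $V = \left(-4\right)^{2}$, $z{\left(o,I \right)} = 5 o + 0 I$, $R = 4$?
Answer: $372$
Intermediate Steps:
$z{\left(o,I \right)} = 5 o$ ($z{\left(o,I \right)} = 5 o + 0 = 5 o$)
$V = 16$
$L = 22$ ($L = 4^{2} + 6 = 16 + 6 = 22$)
$f = 22$
$V f + z{\left(R,2 \right)} = 16 \cdot 22 + 5 \cdot 4 = 352 + 20 = 372$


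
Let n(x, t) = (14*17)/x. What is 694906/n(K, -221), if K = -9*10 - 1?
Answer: -4516889/17 ≈ -2.6570e+5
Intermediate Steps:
K = -91 (K = -90 - 1 = -91)
n(x, t) = 238/x
694906/n(K, -221) = 694906/((238/(-91))) = 694906/((238*(-1/91))) = 694906/(-34/13) = 694906*(-13/34) = -4516889/17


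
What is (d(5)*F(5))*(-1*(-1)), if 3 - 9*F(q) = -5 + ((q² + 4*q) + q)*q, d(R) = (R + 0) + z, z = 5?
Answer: -2420/9 ≈ -268.89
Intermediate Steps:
d(R) = 5 + R (d(R) = (R + 0) + 5 = R + 5 = 5 + R)
F(q) = 8/9 - q*(q² + 5*q)/9 (F(q) = ⅓ - (-5 + ((q² + 4*q) + q)*q)/9 = ⅓ - (-5 + (q² + 5*q)*q)/9 = ⅓ - (-5 + q*(q² + 5*q))/9 = ⅓ + (5/9 - q*(q² + 5*q)/9) = 8/9 - q*(q² + 5*q)/9)
(d(5)*F(5))*(-1*(-1)) = ((5 + 5)*(8/9 - 5/9*5² - ⅑*5³))*(-1*(-1)) = (10*(8/9 - 5/9*25 - ⅑*125))*1 = (10*(8/9 - 125/9 - 125/9))*1 = (10*(-242/9))*1 = -2420/9*1 = -2420/9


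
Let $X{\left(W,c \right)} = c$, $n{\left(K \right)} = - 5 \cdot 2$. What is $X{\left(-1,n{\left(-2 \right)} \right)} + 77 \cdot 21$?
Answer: $1607$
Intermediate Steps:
$n{\left(K \right)} = -10$ ($n{\left(K \right)} = \left(-1\right) 10 = -10$)
$X{\left(-1,n{\left(-2 \right)} \right)} + 77 \cdot 21 = -10 + 77 \cdot 21 = -10 + 1617 = 1607$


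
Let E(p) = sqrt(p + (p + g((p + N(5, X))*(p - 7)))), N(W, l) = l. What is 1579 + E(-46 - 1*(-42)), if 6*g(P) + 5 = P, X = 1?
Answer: 1579 + I*sqrt(30)/3 ≈ 1579.0 + 1.8257*I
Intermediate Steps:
g(P) = -5/6 + P/6
E(p) = sqrt(-5/6 + 2*p + (1 + p)*(-7 + p)/6) (E(p) = sqrt(p + (p + (-5/6 + ((p + 1)*(p - 7))/6))) = sqrt(p + (p + (-5/6 + ((1 + p)*(-7 + p))/6))) = sqrt(p + (p + (-5/6 + (1 + p)*(-7 + p)/6))) = sqrt(p + (-5/6 + p + (1 + p)*(-7 + p)/6)) = sqrt(-5/6 + 2*p + (1 + p)*(-7 + p)/6))
1579 + E(-46 - 1*(-42)) = 1579 + sqrt(-72 + 6*(-46 - 1*(-42))**2 + 36*(-46 - 1*(-42)))/6 = 1579 + sqrt(-72 + 6*(-46 + 42)**2 + 36*(-46 + 42))/6 = 1579 + sqrt(-72 + 6*(-4)**2 + 36*(-4))/6 = 1579 + sqrt(-72 + 6*16 - 144)/6 = 1579 + sqrt(-72 + 96 - 144)/6 = 1579 + sqrt(-120)/6 = 1579 + (2*I*sqrt(30))/6 = 1579 + I*sqrt(30)/3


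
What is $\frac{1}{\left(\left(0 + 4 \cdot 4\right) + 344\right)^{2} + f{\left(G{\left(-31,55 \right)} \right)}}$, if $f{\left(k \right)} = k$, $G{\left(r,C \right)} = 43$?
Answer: $\frac{1}{129643} \approx 7.7135 \cdot 10^{-6}$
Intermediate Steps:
$\frac{1}{\left(\left(0 + 4 \cdot 4\right) + 344\right)^{2} + f{\left(G{\left(-31,55 \right)} \right)}} = \frac{1}{\left(\left(0 + 4 \cdot 4\right) + 344\right)^{2} + 43} = \frac{1}{\left(\left(0 + 16\right) + 344\right)^{2} + 43} = \frac{1}{\left(16 + 344\right)^{2} + 43} = \frac{1}{360^{2} + 43} = \frac{1}{129600 + 43} = \frac{1}{129643}$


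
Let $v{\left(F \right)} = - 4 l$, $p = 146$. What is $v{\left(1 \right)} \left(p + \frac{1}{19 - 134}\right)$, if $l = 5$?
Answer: $- \frac{67156}{23} \approx -2919.8$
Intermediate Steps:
$v{\left(F \right)} = -20$ ($v{\left(F \right)} = \left(-4\right) 5 = -20$)
$v{\left(1 \right)} \left(p + \frac{1}{19 - 134}\right) = - 20 \left(146 + \frac{1}{19 - 134}\right) = - 20 \left(146 + \frac{1}{-115}\right) = - 20 \left(146 - \frac{1}{115}\right) = \left(-20\right) \frac{16789}{115} = - \frac{67156}{23}$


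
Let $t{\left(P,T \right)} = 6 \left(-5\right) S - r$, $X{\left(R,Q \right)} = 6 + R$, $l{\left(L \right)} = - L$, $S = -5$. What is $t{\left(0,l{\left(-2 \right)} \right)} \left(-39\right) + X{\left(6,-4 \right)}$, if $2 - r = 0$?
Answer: $-5760$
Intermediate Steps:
$r = 2$ ($r = 2 - 0 = 2 + 0 = 2$)
$t{\left(P,T \right)} = 148$ ($t{\left(P,T \right)} = 6 \left(-5\right) \left(-5\right) - 2 = \left(-30\right) \left(-5\right) - 2 = 150 - 2 = 148$)
$t{\left(0,l{\left(-2 \right)} \right)} \left(-39\right) + X{\left(6,-4 \right)} = 148 \left(-39\right) + \left(6 + 6\right) = -5772 + 12 = -5760$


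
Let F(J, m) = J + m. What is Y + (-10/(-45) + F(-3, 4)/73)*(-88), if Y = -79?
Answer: -65543/657 ≈ -99.761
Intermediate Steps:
Y + (-10/(-45) + F(-3, 4)/73)*(-88) = -79 + (-10/(-45) + (-3 + 4)/73)*(-88) = -79 + (-10*(-1/45) + 1*(1/73))*(-88) = -79 + (2/9 + 1/73)*(-88) = -79 + (155/657)*(-88) = -79 - 13640/657 = -65543/657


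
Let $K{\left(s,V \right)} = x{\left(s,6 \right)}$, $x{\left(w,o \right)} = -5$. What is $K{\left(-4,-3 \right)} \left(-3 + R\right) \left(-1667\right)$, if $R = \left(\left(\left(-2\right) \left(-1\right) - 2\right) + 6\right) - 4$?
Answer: $-8335$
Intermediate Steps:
$K{\left(s,V \right)} = -5$
$R = 2$ ($R = \left(\left(2 - 2\right) + 6\right) - 4 = \left(0 + 6\right) - 4 = 6 - 4 = 2$)
$K{\left(-4,-3 \right)} \left(-3 + R\right) \left(-1667\right) = - 5 \left(-3 + 2\right) \left(-1667\right) = \left(-5\right) \left(-1\right) \left(-1667\right) = 5 \left(-1667\right) = -8335$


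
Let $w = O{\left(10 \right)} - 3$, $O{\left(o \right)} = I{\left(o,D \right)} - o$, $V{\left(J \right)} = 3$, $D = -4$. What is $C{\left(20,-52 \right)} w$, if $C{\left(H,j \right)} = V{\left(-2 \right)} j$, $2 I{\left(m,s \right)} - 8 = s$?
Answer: $1716$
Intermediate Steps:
$I{\left(m,s \right)} = 4 + \frac{s}{2}$
$C{\left(H,j \right)} = 3 j$
$O{\left(o \right)} = 2 - o$ ($O{\left(o \right)} = \left(4 + \frac{1}{2} \left(-4\right)\right) - o = \left(4 - 2\right) - o = 2 - o$)
$w = -11$ ($w = \left(2 - 10\right) - 3 = -8 - 3 = -11$)
$C{\left(20,-52 \right)} w = 3 \left(-52\right) \left(-11\right) = \left(-156\right) \left(-11\right) = 1716$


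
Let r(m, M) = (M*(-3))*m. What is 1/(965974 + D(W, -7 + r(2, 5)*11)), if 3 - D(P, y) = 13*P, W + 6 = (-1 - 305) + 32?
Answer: 1/969617 ≈ 1.0313e-6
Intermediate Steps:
r(m, M) = -3*M*m (r(m, M) = (-3*M)*m = -3*M*m)
W = -280 (W = -6 + ((-1 - 305) + 32) = -6 + (-306 + 32) = -6 - 274 = -280)
D(P, y) = 3 - 13*P
1/(965974 + D(W, -7 + r(2, 5)*11)) = 1/(965974 + (3 - 13*(-280))) = 1/(965974 + (3 + 3640)) = 1/(965974 + 3643) = 1/969617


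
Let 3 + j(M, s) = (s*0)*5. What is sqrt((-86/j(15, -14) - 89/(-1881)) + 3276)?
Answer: sqrt(1299178903)/627 ≈ 57.487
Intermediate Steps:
j(M, s) = -3 (j(M, s) = -3 + (s*0)*5 = -3 + 0*5 = -3 + 0 = -3)
sqrt((-86/j(15, -14) - 89/(-1881)) + 3276) = sqrt((-86/(-3) - 89/(-1881)) + 3276) = sqrt((-86*(-1/3) - 89*(-1/1881)) + 3276) = sqrt((86/3 + 89/1881) + 3276) = sqrt(54011/1881 + 3276) = sqrt(6216167/1881) = sqrt(1299178903)/627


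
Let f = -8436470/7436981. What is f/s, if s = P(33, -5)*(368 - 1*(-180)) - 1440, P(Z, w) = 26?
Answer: -4218235/47626426324 ≈ -8.8569e-5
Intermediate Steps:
f = -8436470/7436981 (f = -8436470*1/7436981 = -8436470/7436981 ≈ -1.1344)
s = 12808 (s = 26*(368 - 1*(-180)) - 1440 = 26*(368 + 180) - 1440 = 26*548 - 1440 = 14248 - 1440 = 12808)
f/s = -8436470/7436981/12808 = -8436470/7436981*1/12808 = -4218235/47626426324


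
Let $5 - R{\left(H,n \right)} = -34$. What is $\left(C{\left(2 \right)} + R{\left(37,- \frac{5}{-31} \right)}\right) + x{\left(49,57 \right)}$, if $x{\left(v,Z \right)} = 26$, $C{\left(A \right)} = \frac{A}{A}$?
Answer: $66$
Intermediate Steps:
$C{\left(A \right)} = 1$
$R{\left(H,n \right)} = 39$ ($R{\left(H,n \right)} = 5 - -34 = 5 + 34 = 39$)
$\left(C{\left(2 \right)} + R{\left(37,- \frac{5}{-31} \right)}\right) + x{\left(49,57 \right)} = \left(1 + 39\right) + 26 = 40 + 26 = 66$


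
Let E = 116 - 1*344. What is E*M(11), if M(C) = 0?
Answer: 0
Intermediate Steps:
E = -228 (E = 116 - 344 = -228)
E*M(11) = -228*0 = 0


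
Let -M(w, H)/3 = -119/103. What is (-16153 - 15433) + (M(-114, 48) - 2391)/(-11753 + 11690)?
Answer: -22746182/721 ≈ -31548.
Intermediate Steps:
M(w, H) = 357/103 (M(w, H) = -(-357)/103 = -3*(-119/103) = 357/103)
(-16153 - 15433) + (M(-114, 48) - 2391)/(-11753 + 11690) = (-16153 - 15433) + (357/103 - 2391)/(-11753 + 11690) = -31586 - 245916/103/(-63) = -31586 - 245916/103*(-1/63) = -31586 + 27324/721 = -22746182/721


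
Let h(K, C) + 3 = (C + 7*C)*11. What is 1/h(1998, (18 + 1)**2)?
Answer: 1/31765 ≈ 3.1481e-5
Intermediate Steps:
h(K, C) = -3 + 88*C (h(K, C) = -3 + (C + 7*C)*11 = -3 + (8*C)*11 = -3 + 88*C)
1/h(1998, (18 + 1)**2) = 1/(-3 + 88*(18 + 1)**2) = 1/(-3 + 88*19**2) = 1/(-3 + 88*361) = 1/(-3 + 31768) = 1/31765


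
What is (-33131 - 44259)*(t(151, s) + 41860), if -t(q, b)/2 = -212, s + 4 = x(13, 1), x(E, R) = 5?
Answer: -3272358760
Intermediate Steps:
s = 1 (s = -4 + 5 = 1)
t(q, b) = 424 (t(q, b) = -2*(-212) = 424)
(-33131 - 44259)*(t(151, s) + 41860) = (-33131 - 44259)*(424 + 41860) = -77390*42284 = -3272358760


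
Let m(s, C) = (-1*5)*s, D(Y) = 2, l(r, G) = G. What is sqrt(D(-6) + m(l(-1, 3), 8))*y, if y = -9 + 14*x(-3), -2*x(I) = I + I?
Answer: 33*I*sqrt(13) ≈ 118.98*I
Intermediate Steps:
m(s, C) = -5*s
x(I) = -I (x(I) = -(I + I)/2 = -I)
y = 33 (y = -9 + 14*(-1*(-3)) = -9 + 14*3 = -9 + 42 = 33)
sqrt(D(-6) + m(l(-1, 3), 8))*y = sqrt(2 - 5*3)*33 = sqrt(2 - 15)*33 = sqrt(-13)*33 = (I*sqrt(13))*33 = 33*I*sqrt(13)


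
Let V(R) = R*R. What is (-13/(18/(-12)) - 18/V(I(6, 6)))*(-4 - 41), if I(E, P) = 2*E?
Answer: -3075/8 ≈ -384.38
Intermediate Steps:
V(R) = R²
(-13/(18/(-12)) - 18/V(I(6, 6)))*(-4 - 41) = (-13/(18/(-12)) - 18/((2*6)²))*(-4 - 41) = (-13/(18*(-1/12)) - 18/(12²))*(-45) = (-13/(-3/2) - 18/144)*(-45) = (-13*(-⅔) - 18*1/144)*(-45) = (26/3 - ⅛)*(-45) = (205/24)*(-45) = -3075/8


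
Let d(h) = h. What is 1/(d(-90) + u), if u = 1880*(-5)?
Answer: -1/9490 ≈ -0.00010537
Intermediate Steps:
u = -9400
1/(d(-90) + u) = 1/(-90 - 9400) = 1/(-9490) = -1/9490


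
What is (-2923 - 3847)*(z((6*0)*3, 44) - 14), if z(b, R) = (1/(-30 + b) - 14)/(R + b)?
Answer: 12795977/132 ≈ 96939.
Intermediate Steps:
z(b, R) = (-14 + 1/(-30 + b))/(R + b)
(-2923 - 3847)*(z((6*0)*3, 44) - 14) = (-2923 - 3847)*((421 - 14*6*0*3)/(((6*0)*3)² - 30*44 - 30*6*0*3 + 44*((6*0)*3)) - 14) = -6770*((421 - 0*3)/((0*3)² - 1320 - 0*3 + 44*(0*3)) - 14) = -6770*((421 - 14*0)/(0² - 1320 - 30*0 + 44*0) - 14) = -6770*((421 + 0)/(0 - 1320 + 0 + 0) - 14) = -6770*(421/(-1320) - 14) = -6770*(-1/1320*421 - 14) = -6770*(-421/1320 - 14) = -6770*(-18901/1320) = 12795977/132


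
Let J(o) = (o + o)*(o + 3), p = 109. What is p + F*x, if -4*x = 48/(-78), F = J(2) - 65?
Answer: 1327/13 ≈ 102.08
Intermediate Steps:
J(o) = 2*o*(3 + o) (J(o) = (2*o)*(3 + o) = 2*o*(3 + o))
F = -45 (F = 2*2*(3 + 2) - 65 = 2*2*5 - 65 = 20 - 65 = -45)
x = 2/13 (x = -12/(-78) = -12*(-1)/78 = -¼*(-8/13) = 2/13 ≈ 0.15385)
p + F*x = 109 - 45*2/13 = 109 - 90/13 = 1327/13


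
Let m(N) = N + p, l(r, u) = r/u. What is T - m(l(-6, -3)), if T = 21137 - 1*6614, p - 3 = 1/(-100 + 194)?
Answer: 1364691/94 ≈ 14518.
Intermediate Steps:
p = 283/94 (p = 3 + 1/(-100 + 194) = 3 + 1/94 = 283/94 ≈ 3.0106)
T = 14523 (T = 21137 - 6614 = 14523)
m(N) = 283/94 + N (m(N) = N + 283/94 = 283/94 + N)
T - m(l(-6, -3)) = 14523 - (283/94 - 6/(-3)) = 14523 - (283/94 - 6*(-1/3)) = 14523 - (283/94 + 2) = 14523 - 1*471/94 = 14523 - 471/94 = 1364691/94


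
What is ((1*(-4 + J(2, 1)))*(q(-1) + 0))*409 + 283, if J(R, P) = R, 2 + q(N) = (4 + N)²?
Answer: -5443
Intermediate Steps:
q(N) = -2 + (4 + N)²
((1*(-4 + J(2, 1)))*(q(-1) + 0))*409 + 283 = ((1*(-4 + 2))*((-2 + (4 - 1)²) + 0))*409 + 283 = ((1*(-2))*((-2 + 3²) + 0))*409 + 283 = -2*((-2 + 9) + 0)*409 + 283 = -2*(7 + 0)*409 + 283 = -2*7*409 + 283 = -14*409 + 283 = -5726 + 283 = -5443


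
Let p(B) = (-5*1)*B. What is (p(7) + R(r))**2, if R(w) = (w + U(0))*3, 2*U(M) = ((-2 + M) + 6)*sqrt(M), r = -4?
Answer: 2209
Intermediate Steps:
U(M) = sqrt(M)*(4 + M)/2 (U(M) = (((-2 + M) + 6)*sqrt(M))/2 = ((4 + M)*sqrt(M))/2 = (sqrt(M)*(4 + M))/2 = sqrt(M)*(4 + M)/2)
p(B) = -5*B
R(w) = 3*w (R(w) = (w + sqrt(0)*(4 + 0)/2)*3 = (w + (1/2)*0*4)*3 = (w + 0)*3 = w*3 = 3*w)
(p(7) + R(r))**2 = (-5*7 + 3*(-4))**2 = (-35 - 12)**2 = (-47)**2 = 2209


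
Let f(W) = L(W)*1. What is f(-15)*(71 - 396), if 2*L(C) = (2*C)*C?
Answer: -73125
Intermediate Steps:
L(C) = C**2 (L(C) = ((2*C)*C)/2 = (2*C**2)/2 = C**2)
f(W) = W**2 (f(W) = W**2*1 = W**2)
f(-15)*(71 - 396) = (-15)**2*(71 - 396) = 225*(-325) = -73125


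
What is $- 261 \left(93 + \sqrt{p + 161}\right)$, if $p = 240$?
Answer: $-24273 - 261 \sqrt{401} \approx -29500.0$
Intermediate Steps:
$- 261 \left(93 + \sqrt{p + 161}\right) = - 261 \left(93 + \sqrt{240 + 161}\right) = - 261 \left(93 + \sqrt{401}\right) = -24273 - 261 \sqrt{401}$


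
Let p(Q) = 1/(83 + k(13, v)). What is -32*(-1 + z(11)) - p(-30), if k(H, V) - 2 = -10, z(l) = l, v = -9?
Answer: -24001/75 ≈ -320.01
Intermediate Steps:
k(H, V) = -8 (k(H, V) = 2 - 10 = -8)
p(Q) = 1/75 (p(Q) = 1/(83 - 8) = 1/75)
-32*(-1 + z(11)) - p(-30) = -32*(-1 + 11) - 1*1/75 = -32*10 - 1/75 = -320 - 1/75 = -24001/75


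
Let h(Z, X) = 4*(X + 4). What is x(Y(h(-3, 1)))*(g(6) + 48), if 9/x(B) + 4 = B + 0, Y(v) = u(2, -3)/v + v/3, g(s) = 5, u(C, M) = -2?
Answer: 14310/77 ≈ 185.84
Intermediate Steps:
h(Z, X) = 16 + 4*X (h(Z, X) = 4*(4 + X) = 16 + 4*X)
Y(v) = -2/v + v/3
x(B) = 9/(-4 + B) (x(B) = 9/(-4 + (B + 0)) = 9/(-4 + B))
x(Y(h(-3, 1)))*(g(6) + 48) = (9/(-4 + (-2/(16 + 4*1) + (16 + 4*1)/3)))*(5 + 48) = (9/(-4 + (-2/(16 + 4) + (16 + 4)/3)))*53 = (9/(-4 + (-2/20 + (⅓)*20)))*53 = (9/(-4 + (-2*1/20 + 20/3)))*53 = (9/(-4 + (-⅒ + 20/3)))*53 = (9/(-4 + 197/30))*53 = (9/(77/30))*53 = (9*(30/77))*53 = (270/77)*53 = 14310/77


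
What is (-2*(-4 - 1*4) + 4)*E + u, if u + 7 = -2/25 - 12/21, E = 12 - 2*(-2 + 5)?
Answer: 19661/175 ≈ 112.35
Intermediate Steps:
E = 6 (E = 12 - 2*3 = 12 - 1*6 = 12 - 6 = 6)
u = -1339/175 (u = -7 + (-2/25 - 12/21) = -7 + (-2*1/25 - 12*1/21) = -7 + (-2/25 - 4/7) = -7 - 114/175 = -1339/175 ≈ -7.6514)
(-2*(-4 - 1*4) + 4)*E + u = (-2*(-4 - 1*4) + 4)*6 - 1339/175 = (-2*(-4 - 4) + 4)*6 - 1339/175 = (-2*(-8) + 4)*6 - 1339/175 = (16 + 4)*6 - 1339/175 = 20*6 - 1339/175 = 120 - 1339/175 = 19661/175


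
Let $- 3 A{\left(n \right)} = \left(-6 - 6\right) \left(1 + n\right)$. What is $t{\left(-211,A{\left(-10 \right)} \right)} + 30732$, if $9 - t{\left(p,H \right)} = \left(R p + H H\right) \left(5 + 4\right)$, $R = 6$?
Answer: $30471$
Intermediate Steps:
$A{\left(n \right)} = 4 + 4 n$ ($A{\left(n \right)} = - \frac{\left(-6 - 6\right) \left(1 + n\right)}{3} = - \frac{\left(-12\right) \left(1 + n\right)}{3} = - \frac{-12 - 12 n}{3} = 4 + 4 n$)
$t{\left(p,H \right)} = 9 - 54 p - 9 H^{2}$ ($t{\left(p,H \right)} = 9 - \left(6 p + H H\right) \left(5 + 4\right) = 9 - \left(6 p + H^{2}\right) 9 = 9 - \left(H^{2} + 6 p\right) 9 = 9 - \left(9 H^{2} + 54 p\right) = 9 - 54 p - 9 H^{2}$)
$t{\left(-211,A{\left(-10 \right)} \right)} + 30732 = \left(9 - -11394 - 9 \left(4 + 4 \left(-10\right)\right)^{2}\right) + 30732 = \left(9 + 11394 - 9 \left(4 - 40\right)^{2}\right) + 30732 = \left(9 + 11394 - 9 \left(-36\right)^{2}\right) + 30732 = \left(9 + 11394 - 11664\right) + 30732 = -261 + 30732 = 30471$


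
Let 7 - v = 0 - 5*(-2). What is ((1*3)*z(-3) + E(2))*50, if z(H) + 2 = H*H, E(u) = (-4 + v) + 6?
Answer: 1000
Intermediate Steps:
v = -3 (v = 7 - (0 - 5*(-2)) = 7 - (0 + 10) = 7 - 1*10 = 7 - 10 = -3)
E(u) = -1 (E(u) = (-4 - 3) + 6 = -7 + 6 = -1)
z(H) = -2 + H² (z(H) = -2 + H*H = -2 + H²)
((1*3)*z(-3) + E(2))*50 = ((1*3)*(-2 + (-3)²) - 1)*50 = (3*(-2 + 9) - 1)*50 = (3*7 - 1)*50 = (21 - 1)*50 = 20*50 = 1000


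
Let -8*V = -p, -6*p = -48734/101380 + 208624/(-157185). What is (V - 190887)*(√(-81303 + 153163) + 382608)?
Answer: -38794704213800421373/531180510 - 14600942496725789*√17965/38244996720 ≈ -7.3086e+10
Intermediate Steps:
p = 2881055491/9561249180 (p = -(-48734/101380 + 208624/(-157185))/6 = -(-48734*1/101380 + 208624*(-1/157185))/6 = -(-24367/50690 - 208624/157185)/6 = -⅙*(-2881055491/1593541530) = 2881055491/9561249180 ≈ 0.30133)
V = 2881055491/76489993440 (V = -(-1)*2881055491/(8*9561249180) = -⅛*(-2881055491/9561249180) = 2881055491/76489993440 ≈ 0.037666)
(V - 190887)*(√(-81303 + 153163) + 382608) = (2881055491/76489993440 - 190887)*(√(-81303 + 153163) + 382608) = -14600942496725789*(√71860 + 382608)/76489993440 = -14600942496725789*(2*√17965 + 382608)/76489993440 = -14600942496725789*(382608 + 2*√17965)/76489993440 = -38794704213800421373/531180510 - 14600942496725789*√17965/38244996720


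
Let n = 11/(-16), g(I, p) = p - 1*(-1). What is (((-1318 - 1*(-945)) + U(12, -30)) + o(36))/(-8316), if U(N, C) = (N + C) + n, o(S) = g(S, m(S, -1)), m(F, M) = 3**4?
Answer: 4955/133056 ≈ 0.037240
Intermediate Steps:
m(F, M) = 81
g(I, p) = 1 + p (g(I, p) = p + 1 = 1 + p)
n = -11/16 (n = 11*(-1/16) = -11/16 ≈ -0.68750)
o(S) = 82 (o(S) = 1 + 81 = 82)
U(N, C) = -11/16 + C + N (U(N, C) = (N + C) - 11/16 = (C + N) - 11/16 = -11/16 + C + N)
(((-1318 - 1*(-945)) + U(12, -30)) + o(36))/(-8316) = (((-1318 - 1*(-945)) + (-11/16 - 30 + 12)) + 82)/(-8316) = (((-1318 + 945) - 299/16) + 82)*(-1/8316) = ((-373 - 299/16) + 82)*(-1/8316) = (-6267/16 + 82)*(-1/8316) = -4955/16*(-1/8316) = 4955/133056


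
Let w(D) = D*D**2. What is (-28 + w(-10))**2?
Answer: 1056784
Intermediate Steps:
w(D) = D**3
(-28 + w(-10))**2 = (-28 + (-10)**3)**2 = (-28 - 1000)**2 = (-1028)**2 = 1056784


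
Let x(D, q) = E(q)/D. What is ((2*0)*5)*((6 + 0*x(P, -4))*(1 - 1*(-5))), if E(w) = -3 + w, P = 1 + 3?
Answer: 0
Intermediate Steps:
P = 4
x(D, q) = (-3 + q)/D
((2*0)*5)*((6 + 0*x(P, -4))*(1 - 1*(-5))) = ((2*0)*5)*((6 + 0*((-3 - 4)/4))*(1 - 1*(-5))) = (0*5)*((6 + 0*((¼)*(-7)))*(1 + 5)) = 0*((6 + 0*(-7/4))*6) = 0*((6 + 0)*6) = 0*(6*6) = 0*36 = 0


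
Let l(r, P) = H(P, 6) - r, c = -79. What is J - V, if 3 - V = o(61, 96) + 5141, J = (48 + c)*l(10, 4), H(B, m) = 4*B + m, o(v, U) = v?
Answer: 4827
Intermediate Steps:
H(B, m) = m + 4*B
l(r, P) = 6 - r + 4*P (l(r, P) = (6 + 4*P) - r = 6 - r + 4*P)
J = -372 (J = (48 - 79)*(6 - 1*10 + 4*4) = -31*(6 - 10 + 16) = -31*12 = -372)
V = -5199 (V = 3 - (61 + 5141) = 3 - 1*5202 = 3 - 5202 = -5199)
J - V = -372 - 1*(-5199) = -372 + 5199 = 4827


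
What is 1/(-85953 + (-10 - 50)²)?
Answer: -1/82353 ≈ -1.2143e-5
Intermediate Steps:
1/(-85953 + (-10 - 50)²) = 1/(-85953 + (-60)²) = 1/(-85953 + 3600) = 1/(-82353) = -1/82353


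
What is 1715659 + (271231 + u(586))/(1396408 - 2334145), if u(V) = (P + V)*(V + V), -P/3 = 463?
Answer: 31545835168/18387 ≈ 1.7157e+6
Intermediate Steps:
P = -1389 (P = -3*463 = -1389)
u(V) = 2*V*(-1389 + V) (u(V) = (-1389 + V)*(V + V) = (-1389 + V)*(2*V) = 2*V*(-1389 + V))
1715659 + (271231 + u(586))/(1396408 - 2334145) = 1715659 + (271231 + 2*586*(-1389 + 586))/(1396408 - 2334145) = 1715659 + (271231 + 2*586*(-803))/(-937737) = 1715659 + (271231 - 941116)*(-1/937737) = 1715659 - 669885*(-1/937737) = 1715659 + 13135/18387 = 31545835168/18387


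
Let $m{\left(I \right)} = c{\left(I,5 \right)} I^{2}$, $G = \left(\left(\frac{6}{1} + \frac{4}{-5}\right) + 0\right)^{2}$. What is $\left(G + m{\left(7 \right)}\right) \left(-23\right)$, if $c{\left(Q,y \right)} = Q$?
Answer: $- \frac{212773}{25} \approx -8510.9$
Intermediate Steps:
$G = \frac{676}{25}$ ($G = \left(\left(6 \cdot 1 + 4 \left(- \frac{1}{5}\right)\right) + 0\right)^{2} = \left(\left(6 - \frac{4}{5}\right) + 0\right)^{2} = \left(\frac{26}{5} + 0\right)^{2} = \left(\frac{26}{5}\right)^{2} = \frac{676}{25} \approx 27.04$)
$m{\left(I \right)} = I^{3}$ ($m{\left(I \right)} = I I^{2} = I^{3}$)
$\left(G + m{\left(7 \right)}\right) \left(-23\right) = \left(\frac{676}{25} + 7^{3}\right) \left(-23\right) = \left(\frac{676}{25} + 343\right) \left(-23\right) = \frac{9251}{25} \left(-23\right) = - \frac{212773}{25}$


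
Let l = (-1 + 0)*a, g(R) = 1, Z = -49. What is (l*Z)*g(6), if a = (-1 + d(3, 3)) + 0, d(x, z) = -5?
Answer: -294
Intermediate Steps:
a = -6 (a = (-1 - 5) + 0 = -6 + 0 = -6)
l = 6 (l = (-1 + 0)*(-6) = -1*(-6) = 6)
(l*Z)*g(6) = (6*(-49))*1 = -294*1 = -294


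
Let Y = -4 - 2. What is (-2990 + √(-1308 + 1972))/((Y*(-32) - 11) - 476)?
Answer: 598/59 - 2*√166/295 ≈ 10.048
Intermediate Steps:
Y = -6
(-2990 + √(-1308 + 1972))/((Y*(-32) - 11) - 476) = (-2990 + √(-1308 + 1972))/((-6*(-32) - 11) - 476) = (-2990 + √664)/((192 - 11) - 476) = (-2990 + 2*√166)/(181 - 476) = (-2990 + 2*√166)/(-295) = (-2990 + 2*√166)*(-1/295) = 598/59 - 2*√166/295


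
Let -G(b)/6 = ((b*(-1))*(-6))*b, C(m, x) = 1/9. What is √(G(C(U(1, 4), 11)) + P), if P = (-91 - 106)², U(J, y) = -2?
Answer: √349277/3 ≈ 197.00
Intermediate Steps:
C(m, x) = ⅑
G(b) = -36*b² (G(b) = -6*(b*(-1))*(-6)*b = -6*-b*(-6)*b = -6*6*b*b = -36*b²)
P = 38809 (P = (-197)² = 38809)
√(G(C(U(1, 4), 11)) + P) = √(-36*(⅑)² + 38809) = √(-36*1/81 + 38809) = √(-4/9 + 38809) = √(349277/9) = √349277/3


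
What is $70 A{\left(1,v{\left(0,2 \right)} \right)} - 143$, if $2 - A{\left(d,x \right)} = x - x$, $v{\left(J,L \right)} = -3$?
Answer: $-3$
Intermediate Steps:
$A{\left(d,x \right)} = 2$ ($A{\left(d,x \right)} = 2 - \left(x - x\right) = 2 - 0 = 2 + 0 = 2$)
$70 A{\left(1,v{\left(0,2 \right)} \right)} - 143 = 70 \cdot 2 - 143 = 140 - 143 = -3$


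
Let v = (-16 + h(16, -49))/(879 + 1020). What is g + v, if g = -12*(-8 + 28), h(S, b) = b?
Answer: -455825/1899 ≈ -240.03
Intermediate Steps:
g = -240 (g = -12*20 = -240)
v = -65/1899 (v = (-16 - 49)/(879 + 1020) = -65/1899 ≈ -0.034229)
g + v = -240 - 65/1899 = -455825/1899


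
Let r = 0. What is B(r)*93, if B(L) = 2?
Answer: 186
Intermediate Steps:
B(r)*93 = 2*93 = 186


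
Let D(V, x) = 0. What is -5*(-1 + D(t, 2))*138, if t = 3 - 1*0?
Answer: 690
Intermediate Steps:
t = 3 (t = 3 + 0 = 3)
-5*(-1 + D(t, 2))*138 = -5*(-1 + 0)*138 = -5*(-1)*138 = 5*138 = 690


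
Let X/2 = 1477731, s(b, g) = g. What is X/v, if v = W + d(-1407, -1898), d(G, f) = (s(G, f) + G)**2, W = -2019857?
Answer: 1477731/4451584 ≈ 0.33196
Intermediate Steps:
d(G, f) = (G + f)**2 (d(G, f) = (f + G)**2 = (G + f)**2)
X = 2955462 (X = 2*1477731 = 2955462)
v = 8903168 (v = -2019857 + (-1407 - 1898)**2 = -2019857 + (-3305)**2 = -2019857 + 10923025 = 8903168)
X/v = 2955462/8903168 = 2955462*(1/8903168) = 1477731/4451584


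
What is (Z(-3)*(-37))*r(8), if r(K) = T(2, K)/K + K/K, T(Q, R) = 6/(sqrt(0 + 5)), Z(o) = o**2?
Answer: -333 - 999*sqrt(5)/20 ≈ -444.69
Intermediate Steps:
T(Q, R) = 6*sqrt(5)/5 (T(Q, R) = 6/(sqrt(5)) = 6*(sqrt(5)/5) = 6*sqrt(5)/5)
r(K) = 1 + 6*sqrt(5)/(5*K) (r(K) = (6*sqrt(5)/5)/K + K/K = 6*sqrt(5)/(5*K) + 1 = 1 + 6*sqrt(5)/(5*K))
(Z(-3)*(-37))*r(8) = ((-3)**2*(-37))*((8 + 6*sqrt(5)/5)/8) = (9*(-37))*((8 + 6*sqrt(5)/5)/8) = -333*(1 + 3*sqrt(5)/20) = -333 - 999*sqrt(5)/20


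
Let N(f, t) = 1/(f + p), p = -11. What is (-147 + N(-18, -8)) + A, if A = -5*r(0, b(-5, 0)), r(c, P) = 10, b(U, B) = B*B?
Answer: -5714/29 ≈ -197.03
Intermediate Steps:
b(U, B) = B**2
N(f, t) = 1/(-11 + f) (N(f, t) = 1/(f - 11) = 1/(-11 + f))
A = -50 (A = -5*10 = -50)
(-147 + N(-18, -8)) + A = (-147 + 1/(-11 - 18)) - 50 = (-147 + 1/(-29)) - 50 = (-147 - 1/29) - 50 = -4264/29 - 50 = -5714/29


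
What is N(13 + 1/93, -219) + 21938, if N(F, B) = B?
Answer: 21719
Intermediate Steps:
N(13 + 1/93, -219) + 21938 = -219 + 21938 = 21719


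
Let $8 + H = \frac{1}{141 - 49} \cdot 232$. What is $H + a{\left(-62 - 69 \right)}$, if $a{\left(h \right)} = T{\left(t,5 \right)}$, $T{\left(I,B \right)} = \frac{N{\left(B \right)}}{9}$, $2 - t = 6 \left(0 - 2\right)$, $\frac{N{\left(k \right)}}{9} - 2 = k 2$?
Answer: $\frac{150}{23} \approx 6.5217$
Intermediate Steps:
$N{\left(k \right)} = 18 + 18 k$ ($N{\left(k \right)} = 18 + 9 k 2 = 18 + 9 \cdot 2 k = 18 + 18 k$)
$t = 14$ ($t = 2 - 6 \left(0 - 2\right) = 2 - 6 \left(-2\right) = 2 - -12 = 2 + 12 = 14$)
$T{\left(I,B \right)} = 2 + 2 B$ ($T{\left(I,B \right)} = \frac{18 + 18 B}{9} = \left(18 + 18 B\right) \frac{1}{9} = 2 + 2 B$)
$a{\left(h \right)} = 12$ ($a{\left(h \right)} = 2 + 2 \cdot 5 = 2 + 10 = 12$)
$H = - \frac{126}{23}$ ($H = -8 + \frac{1}{141 - 49} \cdot 232 = -8 + \frac{1}{92} \cdot 232 = -8 + \frac{58}{23} = - \frac{126}{23} \approx -5.4783$)
$H + a{\left(-62 - 69 \right)} = - \frac{126}{23} + 12 = \frac{150}{23}$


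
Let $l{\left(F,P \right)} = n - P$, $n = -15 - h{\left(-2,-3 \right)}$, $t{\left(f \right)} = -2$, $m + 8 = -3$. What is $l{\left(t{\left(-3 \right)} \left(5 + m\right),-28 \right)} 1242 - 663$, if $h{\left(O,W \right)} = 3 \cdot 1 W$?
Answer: $26661$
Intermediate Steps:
$m = -11$ ($m = -8 - 3 = -11$)
$h{\left(O,W \right)} = 3 W$
$n = -6$ ($n = -15 - 3 \left(-3\right) = -15 - -9 = -15 + 9 = -6$)
$l{\left(F,P \right)} = -6 - P$
$l{\left(t{\left(-3 \right)} \left(5 + m\right),-28 \right)} 1242 - 663 = \left(-6 - -28\right) 1242 - 663 = \left(-6 + 28\right) 1242 - 663 = 22 \cdot 1242 - 663 = 27324 - 663 = 26661$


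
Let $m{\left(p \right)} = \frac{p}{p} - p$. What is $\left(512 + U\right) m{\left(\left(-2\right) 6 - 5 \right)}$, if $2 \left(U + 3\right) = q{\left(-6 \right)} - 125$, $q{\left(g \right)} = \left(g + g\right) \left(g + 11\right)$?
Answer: $7497$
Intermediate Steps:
$q{\left(g \right)} = 2 g \left(11 + g\right)$
$U = - \frac{191}{2}$ ($U = -3 + \frac{2 \left(-6\right) \left(11 - 6\right) - 125}{2} = -3 + \frac{2 \left(-6\right) 5 - 125}{2} = -3 + \frac{-60 - 125}{2} = -3 + \frac{1}{2} \left(-185\right) = -3 - \frac{185}{2} = - \frac{191}{2} \approx -95.5$)
$m{\left(p \right)} = 1 - p$
$\left(512 + U\right) m{\left(\left(-2\right) 6 - 5 \right)} = \left(512 - \frac{191}{2}\right) \left(1 - \left(\left(-2\right) 6 - 5\right)\right) = \frac{833 \left(1 - \left(-12 - 5\right)\right)}{2} = \frac{833 \left(1 - -17\right)}{2} = \frac{833 \left(1 + 17\right)}{2} = \frac{833}{2} \cdot 18 = 7497$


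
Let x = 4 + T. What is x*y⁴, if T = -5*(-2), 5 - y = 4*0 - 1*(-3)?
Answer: 224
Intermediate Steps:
y = 2 (y = 5 - (4*0 - 1*(-3)) = 5 - (0 + 3) = 5 - 1*3 = 5 - 3 = 2)
T = 10
x = 14 (x = 4 + 10 = 14)
x*y⁴ = 14*2⁴ = 14*16 = 224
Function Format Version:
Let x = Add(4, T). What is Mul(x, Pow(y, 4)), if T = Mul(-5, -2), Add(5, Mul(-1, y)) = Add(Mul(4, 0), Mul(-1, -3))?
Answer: 224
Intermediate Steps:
y = 2 (y = Add(5, Mul(-1, Add(Mul(4, 0), Mul(-1, -3)))) = Add(5, Mul(-1, Add(0, 3))) = Add(5, Mul(-1, 3)) = Add(5, -3) = 2)
T = 10
x = 14 (x = Add(4, 10) = 14)
Mul(x, Pow(y, 4)) = Mul(14, Pow(2, 4)) = Mul(14, 16) = 224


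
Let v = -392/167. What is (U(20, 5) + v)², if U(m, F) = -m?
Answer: 13927824/27889 ≈ 499.40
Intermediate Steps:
v = -392/167 (v = -392*1/167 = -392/167 ≈ -2.3473)
(U(20, 5) + v)² = (-1*20 - 392/167)² = (-20 - 392/167)² = (-3732/167)² = 13927824/27889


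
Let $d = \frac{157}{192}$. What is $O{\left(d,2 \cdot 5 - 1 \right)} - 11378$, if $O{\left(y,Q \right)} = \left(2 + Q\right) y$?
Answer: $- \frac{2182849}{192} \approx -11369.0$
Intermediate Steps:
$d = \frac{157}{192}$ ($d = 157 \cdot \frac{1}{192} = \frac{157}{192} \approx 0.81771$)
$O{\left(y,Q \right)} = y \left(2 + Q\right)$
$O{\left(d,2 \cdot 5 - 1 \right)} - 11378 = \frac{157 \left(2 + \left(2 \cdot 5 - 1\right)\right)}{192} - 11378 = \frac{157 \left(2 + \left(10 - 1\right)\right)}{192} - 11378 = \frac{157 \left(2 + 9\right)}{192} - 11378 = \frac{157}{192} \cdot 11 - 11378 = \frac{1727}{192} - 11378 = - \frac{2182849}{192}$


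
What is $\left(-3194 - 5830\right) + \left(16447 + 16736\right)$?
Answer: $24159$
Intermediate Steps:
$\left(-3194 - 5830\right) + \left(16447 + 16736\right) = -9024 + 33183 = 24159$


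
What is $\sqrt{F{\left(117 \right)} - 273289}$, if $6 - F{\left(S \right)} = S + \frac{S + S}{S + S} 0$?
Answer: $10 i \sqrt{2734} \approx 522.88 i$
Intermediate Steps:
$F{\left(S \right)} = 6 - S$ ($F{\left(S \right)} = 6 - \left(S + \frac{S + S}{S + S} 0\right) = 6 - \left(S + \frac{2 S}{2 S} 0\right) = 6 - \left(S + 2 S \frac{1}{2 S} 0\right) = 6 - \left(S + 1 \cdot 0\right) = 6 - \left(S + 0\right) = 6 - S$)
$\sqrt{F{\left(117 \right)} - 273289} = \sqrt{\left(6 - 117\right) - 273289} = \sqrt{-111 - 273289} = \sqrt{-273400} = 10 i \sqrt{2734}$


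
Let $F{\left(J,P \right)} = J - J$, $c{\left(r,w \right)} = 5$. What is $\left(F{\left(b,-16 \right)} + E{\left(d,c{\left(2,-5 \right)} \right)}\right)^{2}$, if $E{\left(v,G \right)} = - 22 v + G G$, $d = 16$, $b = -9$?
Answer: $106929$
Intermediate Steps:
$F{\left(J,P \right)} = 0$
$E{\left(v,G \right)} = G^{2} - 22 v$ ($E{\left(v,G \right)} = - 22 v + G^{2} = G^{2} - 22 v$)
$\left(F{\left(b,-16 \right)} + E{\left(d,c{\left(2,-5 \right)} \right)}\right)^{2} = \left(0 + \left(5^{2} - 352\right)\right)^{2} = \left(0 + \left(25 - 352\right)\right)^{2} = \left(0 - 327\right)^{2} = \left(-327\right)^{2} = 106929$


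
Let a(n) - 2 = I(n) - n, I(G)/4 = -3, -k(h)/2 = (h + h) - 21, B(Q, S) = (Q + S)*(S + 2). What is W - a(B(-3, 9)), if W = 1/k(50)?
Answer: 12007/158 ≈ 75.994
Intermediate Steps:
B(Q, S) = (2 + S)*(Q + S) (B(Q, S) = (Q + S)*(2 + S) = (2 + S)*(Q + S))
k(h) = 42 - 4*h (k(h) = -2*((h + h) - 21) = -2*(2*h - 21) = -2*(-21 + 2*h) = 42 - 4*h)
I(G) = -12 (I(G) = 4*(-3) = -12)
a(n) = -10 - n (a(n) = 2 + (-12 - n) = -10 - n)
W = -1/158 (W = 1/(42 - 4*50) = 1/(42 - 200) = 1/(-158) = -1/158 ≈ -0.0063291)
W - a(B(-3, 9)) = -1/158 - (-10 - (9**2 + 2*(-3) + 2*9 - 3*9)) = -1/158 - (-10 - (81 - 6 + 18 - 27)) = -1/158 - (-10 - 1*66) = -1/158 - (-10 - 66) = -1/158 - 1*(-76) = -1/158 + 76 = 12007/158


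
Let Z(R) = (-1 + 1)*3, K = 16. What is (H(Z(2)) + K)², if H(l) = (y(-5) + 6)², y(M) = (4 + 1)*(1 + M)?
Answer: 44944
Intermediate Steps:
Z(R) = 0 (Z(R) = 0*3 = 0)
y(M) = 5 + 5*M (y(M) = 5*(1 + M) = 5 + 5*M)
H(l) = 196 (H(l) = ((5 + 5*(-5)) + 6)² = ((5 - 25) + 6)² = (-20 + 6)² = (-14)² = 196)
(H(Z(2)) + K)² = (196 + 16)² = 212² = 44944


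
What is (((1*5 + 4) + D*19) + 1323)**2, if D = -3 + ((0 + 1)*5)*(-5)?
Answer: 640000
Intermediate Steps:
D = -28 (D = -3 + (1*5)*(-5) = -3 + 5*(-5) = -3 - 25 = -28)
(((1*5 + 4) + D*19) + 1323)**2 = (((1*5 + 4) - 28*19) + 1323)**2 = (((5 + 4) - 532) + 1323)**2 = ((9 - 532) + 1323)**2 = (-523 + 1323)**2 = 800**2 = 640000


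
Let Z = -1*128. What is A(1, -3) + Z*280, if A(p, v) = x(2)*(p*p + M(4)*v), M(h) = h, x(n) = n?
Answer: -35862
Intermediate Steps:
Z = -128
A(p, v) = 2*p² + 8*v (A(p, v) = 2*(p*p + 4*v) = 2*(p² + 4*v) = 2*p² + 8*v)
A(1, -3) + Z*280 = (2*1² + 8*(-3)) - 128*280 = (2*1 - 24) - 35840 = (2 - 24) - 35840 = -22 - 35840 = -35862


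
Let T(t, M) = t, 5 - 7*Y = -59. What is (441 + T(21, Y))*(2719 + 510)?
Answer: 1491798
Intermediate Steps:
Y = 64/7 (Y = 5/7 - ⅐*(-59) = 5/7 + 59/7 = 64/7 ≈ 9.1429)
(441 + T(21, Y))*(2719 + 510) = (441 + 21)*(2719 + 510) = 462*3229 = 1491798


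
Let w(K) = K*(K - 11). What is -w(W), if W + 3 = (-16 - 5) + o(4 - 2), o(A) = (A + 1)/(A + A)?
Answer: -12741/16 ≈ -796.31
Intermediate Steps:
o(A) = (1 + A)/(2*A) (o(A) = (1 + A)/((2*A)) = (1 + A)*(1/(2*A)) = (1 + A)/(2*A))
W = -93/4 (W = -3 + ((-16 - 5) + (1 + (4 - 2))/(2*(4 - 2))) = -3 + (-21 + (½)*(1 + 2)/2) = -3 + (-21 + (½)*(½)*3) = -3 + (-21 + ¾) = -3 - 81/4 = -93/4 ≈ -23.250)
w(K) = K*(-11 + K)
-w(W) = -(-93)*(-11 - 93/4)/4 = -(-93)*(-137)/(4*4) = -1*12741/16 = -12741/16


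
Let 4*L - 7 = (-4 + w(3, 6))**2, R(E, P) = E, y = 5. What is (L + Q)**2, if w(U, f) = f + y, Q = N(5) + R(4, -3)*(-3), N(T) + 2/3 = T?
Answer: 361/9 ≈ 40.111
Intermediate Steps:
N(T) = -2/3 + T
Q = -23/3 (Q = (-2/3 + 5) + 4*(-3) = 13/3 - 12 = -23/3 ≈ -7.6667)
w(U, f) = 5 + f (w(U, f) = f + 5 = 5 + f)
L = 14 (L = 7/4 + (-4 + (5 + 6))**2/4 = 7/4 + (-4 + 11)**2/4 = 7/4 + (1/4)*7**2 = 7/4 + (1/4)*49 = 7/4 + 49/4 = 14)
(L + Q)**2 = (14 - 23/3)**2 = (19/3)**2 = 361/9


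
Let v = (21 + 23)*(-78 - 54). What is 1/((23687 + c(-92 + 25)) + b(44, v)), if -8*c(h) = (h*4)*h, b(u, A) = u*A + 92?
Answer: -2/468035 ≈ -4.2732e-6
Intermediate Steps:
v = -5808 (v = 44*(-132) = -5808)
b(u, A) = 92 + A*u (b(u, A) = A*u + 92 = 92 + A*u)
c(h) = -h²/2 (c(h) = -h*4*h/8 = -4*h*h/8 = -h²/2)
1/((23687 + c(-92 + 25)) + b(44, v)) = 1/((23687 - (-92 + 25)²/2) + (92 - 5808*44)) = 1/((23687 - ½*(-67)²) + (92 - 255552)) = 1/((23687 - ½*4489) - 255460) = 1/((23687 - 4489/2) - 255460) = 1/(42885/2 - 255460) = 1/(-468035/2) = -2/468035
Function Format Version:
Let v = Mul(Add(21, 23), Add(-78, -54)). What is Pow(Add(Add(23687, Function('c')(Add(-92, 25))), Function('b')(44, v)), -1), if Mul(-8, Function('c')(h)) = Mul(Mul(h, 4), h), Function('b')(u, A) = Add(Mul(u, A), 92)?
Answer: Rational(-2, 468035) ≈ -4.2732e-6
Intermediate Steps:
v = -5808 (v = Mul(44, -132) = -5808)
Function('b')(u, A) = Add(92, Mul(A, u)) (Function('b')(u, A) = Add(Mul(A, u), 92) = Add(92, Mul(A, u)))
Function('c')(h) = Mul(Rational(-1, 2), Pow(h, 2)) (Function('c')(h) = Mul(Rational(-1, 8), Mul(Mul(h, 4), h)) = Mul(Rational(-1, 8), Mul(Mul(4, h), h)) = Mul(Rational(-1, 8), Mul(4, Pow(h, 2))) = Mul(Rational(-1, 2), Pow(h, 2)))
Pow(Add(Add(23687, Function('c')(Add(-92, 25))), Function('b')(44, v)), -1) = Pow(Add(Add(23687, Mul(Rational(-1, 2), Pow(Add(-92, 25), 2))), Add(92, Mul(-5808, 44))), -1) = Pow(Add(Add(23687, Mul(Rational(-1, 2), Pow(-67, 2))), Add(92, -255552)), -1) = Pow(Add(Add(23687, Mul(Rational(-1, 2), 4489)), -255460), -1) = Pow(Add(Add(23687, Rational(-4489, 2)), -255460), -1) = Pow(Add(Rational(42885, 2), -255460), -1) = Pow(Rational(-468035, 2), -1) = Rational(-2, 468035)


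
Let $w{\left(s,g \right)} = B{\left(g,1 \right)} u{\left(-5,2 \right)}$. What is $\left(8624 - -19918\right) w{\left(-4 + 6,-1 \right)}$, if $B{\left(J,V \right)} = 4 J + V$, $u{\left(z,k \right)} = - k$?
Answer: $171252$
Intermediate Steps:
$B{\left(J,V \right)} = V + 4 J$
$w{\left(s,g \right)} = -2 - 8 g$ ($w{\left(s,g \right)} = \left(1 + 4 g\right) \left(\left(-1\right) 2\right) = \left(1 + 4 g\right) \left(-2\right) = -2 - 8 g$)
$\left(8624 - -19918\right) w{\left(-4 + 6,-1 \right)} = \left(8624 - -19918\right) \left(-2 - -8\right) = \left(8624 + 19918\right) \left(-2 + 8\right) = 28542 \cdot 6 = 171252$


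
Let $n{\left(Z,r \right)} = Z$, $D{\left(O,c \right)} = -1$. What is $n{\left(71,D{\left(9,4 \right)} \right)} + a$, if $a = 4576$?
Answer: $4647$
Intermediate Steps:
$n{\left(71,D{\left(9,4 \right)} \right)} + a = 71 + 4576 = 4647$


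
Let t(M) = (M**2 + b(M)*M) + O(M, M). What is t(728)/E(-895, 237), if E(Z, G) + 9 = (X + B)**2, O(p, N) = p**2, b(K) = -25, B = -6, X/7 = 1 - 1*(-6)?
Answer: 130221/230 ≈ 566.18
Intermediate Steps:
X = 49 (X = 7*(1 - 1*(-6)) = 7*(1 + 6) = 7*7 = 49)
E(Z, G) = 1840 (E(Z, G) = -9 + (49 - 6)**2 = -9 + 43**2 = -9 + 1849 = 1840)
t(M) = -25*M + 2*M**2 (t(M) = (M**2 - 25*M) + M**2 = -25*M + 2*M**2)
t(728)/E(-895, 237) = (728*(-25 + 2*728))/1840 = (728*(-25 + 1456))*(1/1840) = (728*1431)*(1/1840) = 1041768*(1/1840) = 130221/230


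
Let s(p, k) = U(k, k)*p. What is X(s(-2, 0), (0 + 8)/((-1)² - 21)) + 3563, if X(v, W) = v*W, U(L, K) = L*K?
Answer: 3563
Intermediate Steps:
U(L, K) = K*L
s(p, k) = p*k² (s(p, k) = (k*k)*p = k²*p = p*k²)
X(v, W) = W*v
X(s(-2, 0), (0 + 8)/((-1)² - 21)) + 3563 = ((0 + 8)/((-1)² - 21))*(-2*0²) + 3563 = (8/(1 - 21))*(-2*0) + 3563 = (8/(-20))*0 + 3563 = (8*(-1/20))*0 + 3563 = -⅖*0 + 3563 = 0 + 3563 = 3563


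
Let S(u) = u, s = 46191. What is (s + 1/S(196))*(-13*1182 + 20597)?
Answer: 47358528947/196 ≈ 2.4163e+8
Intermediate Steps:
(s + 1/S(196))*(-13*1182 + 20597) = (46191 + 1/196)*(-13*1182 + 20597) = (46191 + 1/196)*(-15366 + 20597) = (9053437/196)*5231 = 47358528947/196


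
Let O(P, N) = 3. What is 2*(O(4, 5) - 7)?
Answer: -8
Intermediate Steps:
2*(O(4, 5) - 7) = 2*(3 - 7) = 2*(-4) = -8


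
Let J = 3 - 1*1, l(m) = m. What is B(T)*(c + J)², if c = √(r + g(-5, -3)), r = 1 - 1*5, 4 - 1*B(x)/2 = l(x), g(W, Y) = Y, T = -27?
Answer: -186 + 248*I*√7 ≈ -186.0 + 656.15*I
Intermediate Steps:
B(x) = 8 - 2*x
r = -4 (r = 1 - 5 = -4)
J = 2 (J = 3 - 1 = 2)
c = I*√7 (c = √(-4 - 3) = √(-7) = I*√7 ≈ 2.6458*I)
B(T)*(c + J)² = (8 - 2*(-27))*(I*√7 + 2)² = (8 + 54)*(2 + I*√7)² = 62*(2 + I*√7)²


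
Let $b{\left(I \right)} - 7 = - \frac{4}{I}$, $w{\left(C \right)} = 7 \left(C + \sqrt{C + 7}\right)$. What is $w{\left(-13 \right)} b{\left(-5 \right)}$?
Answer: $- \frac{3549}{5} + \frac{273 i \sqrt{6}}{5} \approx -709.8 + 133.74 i$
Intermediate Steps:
$w{\left(C \right)} = 7 C + 7 \sqrt{7 + C}$ ($w{\left(C \right)} = 7 \left(C + \sqrt{7 + C}\right) = 7 C + 7 \sqrt{7 + C}$)
$b{\left(I \right)} = 7 - \frac{4}{I}$
$w{\left(-13 \right)} b{\left(-5 \right)} = \left(7 \left(-13\right) + 7 \sqrt{7 - 13}\right) \left(7 - \frac{4}{-5}\right) = \left(-91 + 7 \sqrt{-6}\right) \left(7 - - \frac{4}{5}\right) = \left(-91 + 7 i \sqrt{6}\right) \left(7 + \frac{4}{5}\right) = \left(-91 + 7 i \sqrt{6}\right) \frac{39}{5} = - \frac{3549}{5} + \frac{273 i \sqrt{6}}{5}$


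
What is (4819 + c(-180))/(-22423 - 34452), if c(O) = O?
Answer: -4639/56875 ≈ -0.081565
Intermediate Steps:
(4819 + c(-180))/(-22423 - 34452) = (4819 - 180)/(-22423 - 34452) = 4639/(-56875) = 4639*(-1/56875) = -4639/56875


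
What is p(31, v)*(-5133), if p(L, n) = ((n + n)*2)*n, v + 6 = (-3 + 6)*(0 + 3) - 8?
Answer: -513300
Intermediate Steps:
v = -5 (v = -6 + ((-3 + 6)*(0 + 3) - 8) = -6 + (3*3 - 8) = -6 + (9 - 8) = -6 + 1 = -5)
p(L, n) = 4*n² (p(L, n) = ((2*n)*2)*n = (4*n)*n = 4*n²)
p(31, v)*(-5133) = (4*(-5)²)*(-5133) = (4*25)*(-5133) = 100*(-5133) = -513300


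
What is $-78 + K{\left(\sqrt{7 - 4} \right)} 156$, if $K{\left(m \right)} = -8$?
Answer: $-1326$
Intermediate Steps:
$-78 + K{\left(\sqrt{7 - 4} \right)} 156 = -78 - 1248 = -1326$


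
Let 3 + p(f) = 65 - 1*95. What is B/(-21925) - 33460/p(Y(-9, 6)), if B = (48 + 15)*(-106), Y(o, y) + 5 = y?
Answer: 733830874/723525 ≈ 1014.2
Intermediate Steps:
Y(o, y) = -5 + y
p(f) = -33 (p(f) = -3 + (65 - 1*95) = -3 + (65 - 95) = -3 - 30 = -33)
B = -6678 (B = 63*(-106) = -6678)
B/(-21925) - 33460/p(Y(-9, 6)) = -6678/(-21925) - 33460/(-33) = -6678*(-1/21925) - 33460*(-1/33) = 6678/21925 + 33460/33 = 733830874/723525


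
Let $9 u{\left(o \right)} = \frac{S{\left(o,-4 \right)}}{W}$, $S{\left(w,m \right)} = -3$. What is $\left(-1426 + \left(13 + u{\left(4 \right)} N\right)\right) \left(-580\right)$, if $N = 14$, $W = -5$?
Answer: $\frac{2456996}{3} \approx 8.19 \cdot 10^{5}$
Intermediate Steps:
$u{\left(o \right)} = \frac{1}{15}$ ($u{\left(o \right)} = \frac{\left(-3\right) \frac{1}{-5}}{9} = \frac{\left(-3\right) \left(- \frac{1}{5}\right)}{9} = \frac{1}{9} \cdot \frac{3}{5} = \frac{1}{15}$)
$\left(-1426 + \left(13 + u{\left(4 \right)} N\right)\right) \left(-580\right) = \left(-1426 + \left(13 + \frac{1}{15} \cdot 14\right)\right) \left(-580\right) = \left(-1426 + \left(13 + \frac{14}{15}\right)\right) \left(-580\right) = \left(-1426 + \frac{209}{15}\right) \left(-580\right) = \left(- \frac{21181}{15}\right) \left(-580\right) = \frac{2456996}{3}$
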